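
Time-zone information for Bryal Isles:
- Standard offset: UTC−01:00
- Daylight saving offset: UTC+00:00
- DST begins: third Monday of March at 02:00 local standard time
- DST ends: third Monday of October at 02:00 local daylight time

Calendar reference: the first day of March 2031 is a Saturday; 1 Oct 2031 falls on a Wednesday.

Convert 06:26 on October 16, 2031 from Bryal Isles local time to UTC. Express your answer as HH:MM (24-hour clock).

1 March 2031 is a Saturday, so the first Monday is March 3 and the third is March 17.
1 October 2031 is a Wednesday, so the first Monday is October 6 and the third is October 20.
October 16, 2031 lies within the daylight-saving period (17 March – 20 October), so Bryal Isles is on daylight time, UTC+00:00.
06:26 local − 0h = 06:26 UTC.

06:26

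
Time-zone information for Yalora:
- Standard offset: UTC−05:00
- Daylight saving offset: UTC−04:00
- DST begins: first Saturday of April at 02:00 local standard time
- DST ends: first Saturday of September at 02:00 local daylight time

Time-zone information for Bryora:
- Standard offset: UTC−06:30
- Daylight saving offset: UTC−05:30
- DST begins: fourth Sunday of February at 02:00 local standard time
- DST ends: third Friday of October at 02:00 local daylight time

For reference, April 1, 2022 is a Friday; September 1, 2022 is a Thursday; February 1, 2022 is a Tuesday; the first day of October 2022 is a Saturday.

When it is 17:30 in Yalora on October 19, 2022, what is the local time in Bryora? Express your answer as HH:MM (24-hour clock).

1 April 2022 is a Friday, so the first Saturday is April 2.
1 September 2022 is a Thursday, so the first Saturday is September 3.
October 19, 2022 does not fall between 2 April and 3 September, so daylight saving is not in effect and Yalora is at UTC−05:00.
17:30 Yalora + 5h = 22:30 UTC.
1 February 2022 is a Tuesday, so the first Sunday is February 6 and the fourth is February 27.
1 October 2022 is a Saturday, so the first Friday is October 7 and the third is October 21.
At the standard offset (UTC−06:30), 22:30 UTC − 6h30m = 16:00 Bryora standard time.
The standard-time date in Bryora, October 19, 2022, lies within the daylight-saving period (27 February – 21 October), so Bryora is on daylight time, UTC−05:30.
22:30 UTC − 5h30m = 17:00 Bryora.

17:00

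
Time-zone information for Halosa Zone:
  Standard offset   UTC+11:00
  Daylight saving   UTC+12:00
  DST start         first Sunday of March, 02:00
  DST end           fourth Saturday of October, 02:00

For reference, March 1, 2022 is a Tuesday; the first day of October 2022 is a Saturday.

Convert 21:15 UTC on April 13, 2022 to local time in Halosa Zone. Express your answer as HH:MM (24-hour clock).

09:15

1 March 2022 is a Tuesday, so the first Sunday is March 6.
1 October 2022 is a Saturday, so the first Saturday is October 1 and the fourth is October 22.
At the standard offset (UTC+11:00), 21:15 UTC + 11h = 08:15 Halosa Zone standard time (rolling into the next day, 14 April 2022).
The standard-time date in Halosa Zone, April 14, 2022, falls between 6 March and 22 October, so daylight saving is in effect and Halosa Zone is at UTC+12:00.
21:15 UTC + 12h = 09:15 local (rolling into the next day, 14 April 2022).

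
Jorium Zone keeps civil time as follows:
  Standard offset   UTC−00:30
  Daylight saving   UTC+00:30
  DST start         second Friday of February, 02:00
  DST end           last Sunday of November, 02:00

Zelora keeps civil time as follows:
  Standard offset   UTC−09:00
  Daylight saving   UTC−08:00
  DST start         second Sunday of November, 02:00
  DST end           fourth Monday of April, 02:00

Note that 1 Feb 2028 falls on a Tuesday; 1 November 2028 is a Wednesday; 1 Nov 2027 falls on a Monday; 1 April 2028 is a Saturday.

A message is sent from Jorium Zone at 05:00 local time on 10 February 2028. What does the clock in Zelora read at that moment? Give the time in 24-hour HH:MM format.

21:30

1 February 2028 is a Tuesday, so the first Friday is February 4 and the second is February 11.
1 November 2028 is a Wednesday, so Sundays fall on 5, 12, 19, 26; the last is November 26.
10 February 2028 does not fall between 11 February and 26 November, so daylight saving is not in effect and Jorium Zone is at UTC−00:30.
05:00 Jorium Zone + 0h30m = 05:30 UTC.
1 November 2027 is a Monday, so the first Sunday is November 7 and the second is November 14.
1 April 2028 is a Saturday, so the first Monday is April 3 and the fourth is April 24.
At the standard offset (UTC−09:00), 05:30 UTC − 9h = 20:30 Zelora standard time (rolling into the previous day, 9 February 2028).
The standard-time date in Zelora, 9 February 2028, falls between 14 November 2027 and 24 April 2028, so daylight saving is in effect and Zelora is at UTC−08:00.
05:30 UTC − 8h = 21:30 Zelora (rolling into the previous day, 9 February 2028).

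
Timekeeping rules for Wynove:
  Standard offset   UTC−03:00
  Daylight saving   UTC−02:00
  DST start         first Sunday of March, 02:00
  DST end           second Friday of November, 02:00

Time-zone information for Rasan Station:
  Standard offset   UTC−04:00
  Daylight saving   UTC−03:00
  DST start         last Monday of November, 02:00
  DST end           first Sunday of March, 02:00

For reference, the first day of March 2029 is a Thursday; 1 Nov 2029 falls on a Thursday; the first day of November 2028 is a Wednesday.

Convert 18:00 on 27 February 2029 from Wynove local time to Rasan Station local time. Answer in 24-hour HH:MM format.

18:00

1 March 2029 is a Thursday, so the first Sunday is March 4.
1 November 2029 is a Thursday, so the first Friday is November 2 and the second is November 9.
27 February 2029 is outside the daylight-saving period (4 March – 9 November), so Wynove is on standard time, UTC−03:00.
18:00 Wynove + 3h = 21:00 UTC.
1 November 2028 is a Wednesday, so Mondays fall on 6, 13, 20, 27; the last is November 27.
1 March 2029 is a Thursday, so the first Sunday is March 4.
At the standard offset (UTC−04:00), 21:00 UTC − 4h = 17:00 Rasan Station standard time.
Daylight saving runs 27 November 2028 – 4 March 2029; the standard-time date in Rasan Station, 27 February 2029, is inside that window, so Rasan Station is at UTC−03:00.
21:00 UTC − 3h = 18:00 Rasan Station.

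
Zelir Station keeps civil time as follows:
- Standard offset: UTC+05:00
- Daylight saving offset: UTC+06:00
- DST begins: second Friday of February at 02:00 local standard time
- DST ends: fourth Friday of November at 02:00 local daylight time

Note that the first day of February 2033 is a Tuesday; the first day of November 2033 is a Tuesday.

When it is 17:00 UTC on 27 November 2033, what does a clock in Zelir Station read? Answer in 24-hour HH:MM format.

22:00

1 February 2033 is a Tuesday, so the first Friday is February 4 and the second is February 11.
1 November 2033 is a Tuesday, so the first Friday is November 4 and the fourth is November 25.
At the standard offset (UTC+05:00), 17:00 UTC + 5h = 22:00 Zelir Station standard time.
Daylight saving runs 11 February – 25 November; the standard-time date in Zelir Station, 27 November 2033, is outside that window, so Zelir Station is on standard time at UTC+05:00.
17:00 UTC + 5h = 22:00 local.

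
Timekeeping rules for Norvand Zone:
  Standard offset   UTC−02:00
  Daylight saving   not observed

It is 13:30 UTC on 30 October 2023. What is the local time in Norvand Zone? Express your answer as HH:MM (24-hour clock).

11:30

Norvand Zone has no daylight saving, so its offset is UTC−02:00 year-round.
13:30 UTC − 2h = 11:30 local.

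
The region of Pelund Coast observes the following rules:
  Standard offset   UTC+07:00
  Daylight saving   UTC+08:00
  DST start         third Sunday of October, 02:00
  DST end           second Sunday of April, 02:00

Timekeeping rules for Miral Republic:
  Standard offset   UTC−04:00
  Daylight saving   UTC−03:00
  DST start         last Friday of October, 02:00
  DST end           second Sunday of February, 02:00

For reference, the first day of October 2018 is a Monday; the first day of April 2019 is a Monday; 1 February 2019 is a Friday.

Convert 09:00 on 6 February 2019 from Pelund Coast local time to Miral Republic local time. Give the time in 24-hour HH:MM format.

22:00

1 October 2018 is a Monday, so the first Sunday is October 7 and the third is October 21.
1 April 2019 is a Monday, so the first Sunday is April 7 and the second is April 14.
Daylight saving runs 21 October 2018 – 14 April 2019; 6 February 2019 is inside that window, so Pelund Coast is at UTC+08:00.
09:00 Pelund Coast − 8h = 01:00 UTC.
1 October 2018 is a Monday, so Fridays fall on 5, 12, 19, 26; the last is October 26.
1 February 2019 is a Friday, so the first Sunday is February 3 and the second is February 10.
At the standard offset (UTC−04:00), 01:00 UTC − 4h = 21:00 Miral Republic standard time (rolling into the previous day, 5 February 2019).
Daylight saving runs 26 October 2018 – 10 February 2019; the standard-time date in Miral Republic, 5 February 2019, is inside that window, so Miral Republic is at UTC−03:00.
01:00 UTC − 3h = 22:00 Miral Republic (rolling into the previous day, 5 February 2019).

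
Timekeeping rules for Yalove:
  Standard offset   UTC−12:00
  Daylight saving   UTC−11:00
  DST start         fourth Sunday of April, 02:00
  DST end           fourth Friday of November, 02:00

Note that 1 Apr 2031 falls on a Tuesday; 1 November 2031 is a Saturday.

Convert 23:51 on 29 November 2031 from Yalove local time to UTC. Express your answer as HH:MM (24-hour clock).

11:51

1 April 2031 is a Tuesday, so the first Sunday is April 6 and the fourth is April 27.
1 November 2031 is a Saturday, so the first Friday is November 7 and the fourth is November 28.
29 November 2031 is outside the daylight-saving period (27 April – 28 November), so Yalove is on standard time, UTC−12:00.
23:51 local + 12h = 11:51 UTC (rolling into the next day, 30 November 2031).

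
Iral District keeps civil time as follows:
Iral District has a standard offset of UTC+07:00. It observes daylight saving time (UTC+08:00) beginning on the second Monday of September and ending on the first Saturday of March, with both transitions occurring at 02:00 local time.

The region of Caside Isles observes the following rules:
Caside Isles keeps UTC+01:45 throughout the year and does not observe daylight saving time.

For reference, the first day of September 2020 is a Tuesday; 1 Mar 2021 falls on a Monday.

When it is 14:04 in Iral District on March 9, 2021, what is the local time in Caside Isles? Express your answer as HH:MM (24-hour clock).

1 September 2020 is a Tuesday, so the first Monday is September 7 and the second is September 14.
1 March 2021 is a Monday, so the first Saturday is March 6.
March 9, 2021 is outside the daylight-saving period (14 September 2020 – 6 March 2021), so Iral District is on standard time, UTC+07:00.
14:04 Iral District − 7h = 07:04 UTC.
Caside Isles stays on UTC+01:45 all year.
07:04 UTC + 1h45m = 08:49 Caside Isles.

08:49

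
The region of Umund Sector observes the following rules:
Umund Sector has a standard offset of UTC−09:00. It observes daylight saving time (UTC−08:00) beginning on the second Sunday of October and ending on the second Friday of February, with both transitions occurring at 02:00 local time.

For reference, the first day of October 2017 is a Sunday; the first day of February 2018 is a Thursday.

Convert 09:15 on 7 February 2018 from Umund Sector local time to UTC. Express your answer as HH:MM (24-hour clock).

17:15

1 October 2017 is a Sunday, so the first Sunday is October 1 and the second is October 8.
1 February 2018 is a Thursday, so the first Friday is February 2 and the second is February 9.
7 February 2018 lies within the daylight-saving period (8 October 2017 – 9 February 2018), so Umund Sector is on daylight time, UTC−08:00.
09:15 local + 8h = 17:15 UTC.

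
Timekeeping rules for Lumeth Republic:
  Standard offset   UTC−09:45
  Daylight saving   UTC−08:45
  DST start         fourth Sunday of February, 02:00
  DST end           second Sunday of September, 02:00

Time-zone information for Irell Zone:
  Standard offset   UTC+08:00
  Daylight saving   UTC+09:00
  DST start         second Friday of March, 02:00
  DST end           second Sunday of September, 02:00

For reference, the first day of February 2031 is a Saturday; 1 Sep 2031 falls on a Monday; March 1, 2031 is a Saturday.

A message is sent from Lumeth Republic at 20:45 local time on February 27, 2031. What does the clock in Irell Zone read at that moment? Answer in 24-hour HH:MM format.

13:30

1 February 2031 is a Saturday, so the first Sunday is February 2 and the fourth is February 23.
1 September 2031 is a Monday, so the first Sunday is September 7 and the second is September 14.
February 27, 2031 lies within the daylight-saving period (23 February – 14 September), so Lumeth Republic is on daylight time, UTC−08:45.
20:45 Lumeth Republic + 8h45m = 05:30 UTC (rolling into the next day, 28 February 2031).
1 March 2031 is a Saturday, so the first Friday is March 7 and the second is March 14.
1 September 2031 is a Monday, so the first Sunday is September 7 and the second is September 14.
At the standard offset (UTC+08:00), 05:30 UTC + 8h = 13:30 Irell Zone standard time.
The standard-time date in Irell Zone, February 28, 2031, does not fall between 14 March and 14 September, so daylight saving is not in effect and Irell Zone is at UTC+08:00.
05:30 UTC + 8h = 13:30 Irell Zone.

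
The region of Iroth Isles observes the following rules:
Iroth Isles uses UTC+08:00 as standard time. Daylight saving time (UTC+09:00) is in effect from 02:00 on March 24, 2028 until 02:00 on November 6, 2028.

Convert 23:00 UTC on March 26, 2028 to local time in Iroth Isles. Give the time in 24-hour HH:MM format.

At the standard offset (UTC+08:00), 23:00 UTC + 8h = 07:00 Iroth Isles standard time (rolling into the next day, 27 March 2028).
The standard-time date in Iroth Isles, March 27, 2028, falls between 24 March and 6 November, so daylight saving is in effect and Iroth Isles is at UTC+09:00.
23:00 UTC + 9h = 08:00 local (rolling into the next day, 27 March 2028).

08:00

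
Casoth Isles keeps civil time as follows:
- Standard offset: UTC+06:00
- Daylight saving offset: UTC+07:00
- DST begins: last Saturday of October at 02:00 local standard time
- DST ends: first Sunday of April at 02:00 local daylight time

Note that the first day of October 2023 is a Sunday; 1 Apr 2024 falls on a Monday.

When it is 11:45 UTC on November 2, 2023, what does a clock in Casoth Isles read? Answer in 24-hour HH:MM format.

18:45

1 October 2023 is a Sunday, so Saturdays fall on 7, 14, 21, 28; the last is October 28.
1 April 2024 is a Monday, so the first Sunday is April 7.
At the standard offset (UTC+06:00), 11:45 UTC + 6h = 17:45 Casoth Isles standard time.
The standard-time date in Casoth Isles, November 2, 2023, falls between 28 October 2023 and 7 April 2024, so daylight saving is in effect and Casoth Isles is at UTC+07:00.
11:45 UTC + 7h = 18:45 local.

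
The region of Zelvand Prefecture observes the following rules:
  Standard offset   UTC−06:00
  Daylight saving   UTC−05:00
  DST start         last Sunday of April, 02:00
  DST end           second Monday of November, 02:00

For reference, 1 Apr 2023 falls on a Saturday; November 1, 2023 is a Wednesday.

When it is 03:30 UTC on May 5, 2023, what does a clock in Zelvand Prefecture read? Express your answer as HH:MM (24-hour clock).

22:30

1 April 2023 is a Saturday, so Sundays fall on 2, 9, 16, 23, 30; the last is April 30.
1 November 2023 is a Wednesday, so the first Monday is November 6 and the second is November 13.
At the standard offset (UTC−06:00), 03:30 UTC − 6h = 21:30 Zelvand Prefecture standard time (rolling into the previous day, 4 May 2023).
The standard-time date in Zelvand Prefecture, May 4, 2023, falls between 30 April and 13 November, so daylight saving is in effect and Zelvand Prefecture is at UTC−05:00.
03:30 UTC − 5h = 22:30 local (rolling into the previous day, 4 May 2023).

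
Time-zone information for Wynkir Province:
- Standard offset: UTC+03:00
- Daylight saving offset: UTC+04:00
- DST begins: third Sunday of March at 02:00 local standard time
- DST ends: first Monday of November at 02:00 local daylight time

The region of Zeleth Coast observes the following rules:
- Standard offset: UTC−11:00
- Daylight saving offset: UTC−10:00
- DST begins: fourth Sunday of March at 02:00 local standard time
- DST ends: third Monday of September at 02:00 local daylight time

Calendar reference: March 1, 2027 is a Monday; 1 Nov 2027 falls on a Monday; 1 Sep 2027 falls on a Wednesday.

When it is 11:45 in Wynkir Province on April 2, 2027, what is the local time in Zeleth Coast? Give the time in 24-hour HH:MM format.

1 March 2027 is a Monday, so the first Sunday is March 7 and the third is March 21.
1 November 2027 is a Monday, so the first Monday is November 1.
Daylight saving runs 21 March – 1 November; April 2, 2027 is inside that window, so Wynkir Province is at UTC+04:00.
11:45 Wynkir Province − 4h = 07:45 UTC.
1 March 2027 is a Monday, so the first Sunday is March 7 and the fourth is March 28.
1 September 2027 is a Wednesday, so the first Monday is September 6 and the third is September 20.
At the standard offset (UTC−11:00), 07:45 UTC − 11h = 20:45 Zeleth Coast standard time (rolling into the previous day, 1 April 2027).
The standard-time date in Zeleth Coast, April 1, 2027, lies within the daylight-saving period (28 March – 20 September), so Zeleth Coast is on daylight time, UTC−10:00.
07:45 UTC − 10h = 21:45 Zeleth Coast (rolling into the previous day, 1 April 2027).

21:45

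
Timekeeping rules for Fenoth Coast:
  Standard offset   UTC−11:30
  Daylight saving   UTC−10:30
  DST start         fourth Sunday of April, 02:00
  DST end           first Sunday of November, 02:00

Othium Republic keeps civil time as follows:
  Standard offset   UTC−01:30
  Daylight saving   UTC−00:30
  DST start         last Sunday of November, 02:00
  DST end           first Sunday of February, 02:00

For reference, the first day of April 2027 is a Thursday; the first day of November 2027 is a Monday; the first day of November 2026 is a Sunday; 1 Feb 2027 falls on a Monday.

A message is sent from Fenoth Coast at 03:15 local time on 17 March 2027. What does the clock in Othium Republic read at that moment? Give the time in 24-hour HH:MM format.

1 April 2027 is a Thursday, so the first Sunday is April 4 and the fourth is April 25.
1 November 2027 is a Monday, so the first Sunday is November 7.
Daylight saving runs 25 April – 7 November; 17 March 2027 is outside that window, so Fenoth Coast is on standard time at UTC−11:30.
03:15 Fenoth Coast + 11h30m = 14:45 UTC.
1 November 2026 is a Sunday, so Sundays fall on 1, 8, 15, 22, 29; the last is November 29.
1 February 2027 is a Monday, so the first Sunday is February 7.
At the standard offset (UTC−01:30), 14:45 UTC − 1h30m = 13:15 Othium Republic standard time.
The standard-time date in Othium Republic, 17 March 2027, is outside the daylight-saving period (29 November 2026 – 7 February 2027), so Othium Republic is on standard time, UTC−01:30.
14:45 UTC − 1h30m = 13:15 Othium Republic.

13:15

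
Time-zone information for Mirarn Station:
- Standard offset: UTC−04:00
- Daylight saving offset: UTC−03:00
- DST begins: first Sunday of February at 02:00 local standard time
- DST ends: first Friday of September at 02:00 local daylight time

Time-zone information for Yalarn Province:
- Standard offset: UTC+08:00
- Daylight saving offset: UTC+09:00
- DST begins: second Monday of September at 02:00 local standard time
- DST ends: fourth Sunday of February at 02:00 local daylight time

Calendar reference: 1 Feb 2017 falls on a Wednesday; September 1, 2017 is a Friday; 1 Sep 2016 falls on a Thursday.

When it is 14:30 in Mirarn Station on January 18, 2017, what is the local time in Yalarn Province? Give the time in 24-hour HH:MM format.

03:30

1 February 2017 is a Wednesday, so the first Sunday is February 5.
1 September 2017 is a Friday, so the first Friday is September 1.
Daylight saving runs 5 February – 1 September; January 18, 2017 is outside that window, so Mirarn Station is on standard time at UTC−04:00.
14:30 Mirarn Station + 4h = 18:30 UTC.
1 September 2016 is a Thursday, so the first Monday is September 5 and the second is September 12.
1 February 2017 is a Wednesday, so the first Sunday is February 5 and the fourth is February 26.
At the standard offset (UTC+08:00), 18:30 UTC + 8h = 02:30 Yalarn Province standard time (rolling into the next day, 19 January 2017).
The standard-time date in Yalarn Province, January 19, 2017, lies within the daylight-saving period (12 September 2016 – 26 February 2017), so Yalarn Province is on daylight time, UTC+09:00.
18:30 UTC + 9h = 03:30 Yalarn Province (rolling into the next day, 19 January 2017).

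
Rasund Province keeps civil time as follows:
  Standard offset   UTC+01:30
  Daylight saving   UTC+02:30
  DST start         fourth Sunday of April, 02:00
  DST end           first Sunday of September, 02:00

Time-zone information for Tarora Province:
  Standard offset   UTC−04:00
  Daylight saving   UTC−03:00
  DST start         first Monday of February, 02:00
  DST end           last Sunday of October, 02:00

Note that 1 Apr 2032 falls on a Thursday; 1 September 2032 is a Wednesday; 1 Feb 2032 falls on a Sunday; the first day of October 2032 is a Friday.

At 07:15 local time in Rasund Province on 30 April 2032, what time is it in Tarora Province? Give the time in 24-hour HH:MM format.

1 April 2032 is a Thursday, so the first Sunday is April 4 and the fourth is April 25.
1 September 2032 is a Wednesday, so the first Sunday is September 5.
Daylight saving runs 25 April – 5 September; 30 April 2032 is inside that window, so Rasund Province is at UTC+02:30.
07:15 Rasund Province − 2h30m = 04:45 UTC.
1 February 2032 is a Sunday, so the first Monday is February 2.
1 October 2032 is a Friday, so Sundays fall on 3, 10, 17, 24, 31; the last is October 31.
At the standard offset (UTC−04:00), 04:45 UTC − 4h = 00:45 Tarora Province standard time.
The standard-time date in Tarora Province, 30 April 2032, lies within the daylight-saving period (2 February – 31 October), so Tarora Province is on daylight time, UTC−03:00.
04:45 UTC − 3h = 01:45 Tarora Province.

01:45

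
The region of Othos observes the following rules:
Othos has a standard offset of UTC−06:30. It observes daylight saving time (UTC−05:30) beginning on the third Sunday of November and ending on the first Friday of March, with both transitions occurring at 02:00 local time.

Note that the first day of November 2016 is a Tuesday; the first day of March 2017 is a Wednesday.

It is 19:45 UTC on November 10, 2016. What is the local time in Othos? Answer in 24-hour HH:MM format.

1 November 2016 is a Tuesday, so the first Sunday is November 6 and the third is November 20.
1 March 2017 is a Wednesday, so the first Friday is March 3.
At the standard offset (UTC−06:30), 19:45 UTC − 6h30m = 13:15 Othos standard time.
The standard-time date in Othos, November 10, 2016, is outside the daylight-saving period (20 November 2016 – 3 March 2017), so Othos is on standard time, UTC−06:30.
19:45 UTC − 6h30m = 13:15 local.

13:15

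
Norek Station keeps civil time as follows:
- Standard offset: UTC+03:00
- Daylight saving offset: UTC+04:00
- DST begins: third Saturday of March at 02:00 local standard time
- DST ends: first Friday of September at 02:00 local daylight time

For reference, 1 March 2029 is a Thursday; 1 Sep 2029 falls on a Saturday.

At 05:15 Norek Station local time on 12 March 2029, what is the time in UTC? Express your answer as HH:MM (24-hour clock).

02:15

1 March 2029 is a Thursday, so the first Saturday is March 3 and the third is March 17.
1 September 2029 is a Saturday, so the first Friday is September 7.
12 March 2029 is outside the daylight-saving period (17 March – 7 September), so Norek Station is on standard time, UTC+03:00.
05:15 local − 3h = 02:15 UTC.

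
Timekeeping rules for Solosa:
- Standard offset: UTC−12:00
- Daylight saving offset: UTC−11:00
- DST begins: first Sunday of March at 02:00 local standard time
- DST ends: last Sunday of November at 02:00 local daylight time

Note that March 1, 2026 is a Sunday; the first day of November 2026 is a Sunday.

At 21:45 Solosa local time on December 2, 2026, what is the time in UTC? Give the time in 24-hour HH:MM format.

1 March 2026 is a Sunday, so the first Sunday is March 1.
1 November 2026 is a Sunday, so Sundays fall on 1, 8, 15, 22, 29; the last is November 29.
Daylight saving runs 1 March – 29 November; December 2, 2026 is outside that window, so Solosa is on standard time at UTC−12:00.
21:45 local + 12h = 09:45 UTC (rolling into the next day, 3 December 2026).

09:45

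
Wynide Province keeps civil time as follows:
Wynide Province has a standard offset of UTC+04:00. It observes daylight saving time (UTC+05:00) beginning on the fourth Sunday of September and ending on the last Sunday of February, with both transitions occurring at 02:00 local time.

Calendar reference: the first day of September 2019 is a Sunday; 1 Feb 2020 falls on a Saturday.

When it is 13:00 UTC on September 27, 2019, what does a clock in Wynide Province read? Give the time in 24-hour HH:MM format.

1 September 2019 is a Sunday, so the first Sunday is September 1 and the fourth is September 22.
1 February 2020 is a Saturday, so Sundays fall on 2, 9, 16, 23; the last is February 23.
At the standard offset (UTC+04:00), 13:00 UTC + 4h = 17:00 Wynide Province standard time.
The standard-time date in Wynide Province, September 27, 2019, lies within the daylight-saving period (22 September 2019 – 23 February 2020), so Wynide Province is on daylight time, UTC+05:00.
13:00 UTC + 5h = 18:00 local.

18:00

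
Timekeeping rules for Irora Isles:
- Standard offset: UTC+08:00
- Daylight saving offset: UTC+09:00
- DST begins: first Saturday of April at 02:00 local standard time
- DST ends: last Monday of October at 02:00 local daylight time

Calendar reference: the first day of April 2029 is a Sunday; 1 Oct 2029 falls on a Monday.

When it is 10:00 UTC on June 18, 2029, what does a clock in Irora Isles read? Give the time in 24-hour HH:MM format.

19:00

1 April 2029 is a Sunday, so the first Saturday is April 7.
1 October 2029 is a Monday, so Mondays fall on 1, 8, 15, 22, 29; the last is October 29.
At the standard offset (UTC+08:00), 10:00 UTC + 8h = 18:00 Irora Isles standard time.
The standard-time date in Irora Isles, June 18, 2029, lies within the daylight-saving period (7 April – 29 October), so Irora Isles is on daylight time, UTC+09:00.
10:00 UTC + 9h = 19:00 local.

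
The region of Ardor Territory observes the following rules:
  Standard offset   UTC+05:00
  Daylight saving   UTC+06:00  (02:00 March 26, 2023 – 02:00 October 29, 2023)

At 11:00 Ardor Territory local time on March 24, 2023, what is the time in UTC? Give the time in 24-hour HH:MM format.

March 24, 2023 does not fall between 26 March and 29 October, so daylight saving is not in effect and Ardor Territory is at UTC+05:00.
11:00 local − 5h = 06:00 UTC.

06:00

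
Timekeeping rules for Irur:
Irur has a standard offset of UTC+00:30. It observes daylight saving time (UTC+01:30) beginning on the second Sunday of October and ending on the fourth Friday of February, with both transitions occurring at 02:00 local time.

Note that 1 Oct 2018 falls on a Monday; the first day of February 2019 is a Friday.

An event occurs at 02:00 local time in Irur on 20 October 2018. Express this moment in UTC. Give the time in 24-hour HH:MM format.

1 October 2018 is a Monday, so the first Sunday is October 7 and the second is October 14.
1 February 2019 is a Friday, so the first Friday is February 1 and the fourth is February 22.
20 October 2018 lies within the daylight-saving period (14 October 2018 – 22 February 2019), so Irur is on daylight time, UTC+01:30.
02:00 local − 1h30m = 00:30 UTC.

00:30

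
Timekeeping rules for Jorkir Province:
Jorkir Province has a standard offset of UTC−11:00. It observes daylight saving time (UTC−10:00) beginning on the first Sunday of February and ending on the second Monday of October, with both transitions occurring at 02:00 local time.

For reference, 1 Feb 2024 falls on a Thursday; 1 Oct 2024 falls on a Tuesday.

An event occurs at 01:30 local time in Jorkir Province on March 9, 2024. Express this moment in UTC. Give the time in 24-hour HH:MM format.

11:30

1 February 2024 is a Thursday, so the first Sunday is February 4.
1 October 2024 is a Tuesday, so the first Monday is October 7 and the second is October 14.
March 9, 2024 falls between 4 February and 14 October, so daylight saving is in effect and Jorkir Province is at UTC−10:00.
01:30 local + 10h = 11:30 UTC.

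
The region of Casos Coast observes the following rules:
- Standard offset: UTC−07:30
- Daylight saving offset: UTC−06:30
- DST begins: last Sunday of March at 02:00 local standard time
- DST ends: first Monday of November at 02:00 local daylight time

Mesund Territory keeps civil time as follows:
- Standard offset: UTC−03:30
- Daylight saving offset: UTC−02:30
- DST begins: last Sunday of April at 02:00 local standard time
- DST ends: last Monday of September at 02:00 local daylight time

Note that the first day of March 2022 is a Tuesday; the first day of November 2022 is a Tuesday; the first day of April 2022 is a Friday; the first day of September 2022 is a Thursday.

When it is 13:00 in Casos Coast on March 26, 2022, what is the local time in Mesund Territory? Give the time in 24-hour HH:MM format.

1 March 2022 is a Tuesday, so Sundays fall on 6, 13, 20, 27; the last is March 27.
1 November 2022 is a Tuesday, so the first Monday is November 7.
March 26, 2022 does not fall between 27 March and 7 November, so daylight saving is not in effect and Casos Coast is at UTC−07:30.
13:00 Casos Coast + 7h30m = 20:30 UTC.
1 April 2022 is a Friday, so Sundays fall on 3, 10, 17, 24; the last is April 24.
1 September 2022 is a Thursday, so Mondays fall on 5, 12, 19, 26; the last is September 26.
At the standard offset (UTC−03:30), 20:30 UTC − 3h30m = 17:00 Mesund Territory standard time.
The standard-time date in Mesund Territory, March 26, 2022, does not fall between 24 April and 26 September, so daylight saving is not in effect and Mesund Territory is at UTC−03:30.
20:30 UTC − 3h30m = 17:00 Mesund Territory.

17:00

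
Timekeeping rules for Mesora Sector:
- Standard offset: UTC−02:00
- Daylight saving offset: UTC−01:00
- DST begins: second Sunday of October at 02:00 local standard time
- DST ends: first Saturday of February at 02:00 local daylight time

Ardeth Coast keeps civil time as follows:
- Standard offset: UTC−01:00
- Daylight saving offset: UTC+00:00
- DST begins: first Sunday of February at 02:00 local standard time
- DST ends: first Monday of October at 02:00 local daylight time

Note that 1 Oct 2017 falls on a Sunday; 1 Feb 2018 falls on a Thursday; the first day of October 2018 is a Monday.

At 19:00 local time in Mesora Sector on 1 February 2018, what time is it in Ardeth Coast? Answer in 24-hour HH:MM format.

19:00

1 October 2017 is a Sunday, so the first Sunday is October 1 and the second is October 8.
1 February 2018 is a Thursday, so the first Saturday is February 3.
1 February 2018 falls between 8 October 2017 and 3 February 2018, so daylight saving is in effect and Mesora Sector is at UTC−01:00.
19:00 Mesora Sector + 1h = 20:00 UTC.
1 February 2018 is a Thursday, so the first Sunday is February 4.
1 October 2018 is a Monday, so the first Monday is October 1.
At the standard offset (UTC−01:00), 20:00 UTC − 1h = 19:00 Ardeth Coast standard time.
The standard-time date in Ardeth Coast, 1 February 2018, does not fall between 4 February and 1 October, so daylight saving is not in effect and Ardeth Coast is at UTC−01:00.
20:00 UTC − 1h = 19:00 Ardeth Coast.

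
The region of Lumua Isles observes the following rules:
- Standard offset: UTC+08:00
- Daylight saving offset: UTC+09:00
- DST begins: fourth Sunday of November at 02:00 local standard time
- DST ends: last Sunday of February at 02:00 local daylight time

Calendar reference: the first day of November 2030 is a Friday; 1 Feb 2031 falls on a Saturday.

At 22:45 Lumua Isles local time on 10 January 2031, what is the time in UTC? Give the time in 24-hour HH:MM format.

1 November 2030 is a Friday, so the first Sunday is November 3 and the fourth is November 24.
1 February 2031 is a Saturday, so Sundays fall on 2, 9, 16, 23; the last is February 23.
10 January 2031 falls between 24 November 2030 and 23 February 2031, so daylight saving is in effect and Lumua Isles is at UTC+09:00.
22:45 local − 9h = 13:45 UTC.

13:45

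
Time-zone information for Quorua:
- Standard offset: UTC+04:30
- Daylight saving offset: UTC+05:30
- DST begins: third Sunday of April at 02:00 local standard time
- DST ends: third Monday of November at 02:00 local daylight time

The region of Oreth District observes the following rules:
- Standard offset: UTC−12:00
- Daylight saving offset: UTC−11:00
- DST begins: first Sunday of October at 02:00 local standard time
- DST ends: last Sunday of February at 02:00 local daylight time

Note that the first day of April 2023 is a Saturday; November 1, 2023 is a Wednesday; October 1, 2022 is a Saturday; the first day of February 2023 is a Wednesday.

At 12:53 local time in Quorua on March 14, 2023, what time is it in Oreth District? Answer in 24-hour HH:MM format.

1 April 2023 is a Saturday, so the first Sunday is April 2 and the third is April 16.
1 November 2023 is a Wednesday, so the first Monday is November 6 and the third is November 20.
March 14, 2023 does not fall between 16 April and 20 November, so daylight saving is not in effect and Quorua is at UTC+04:30.
12:53 Quorua − 4h30m = 08:23 UTC.
1 October 2022 is a Saturday, so the first Sunday is October 2.
1 February 2023 is a Wednesday, so Sundays fall on 5, 12, 19, 26; the last is February 26.
At the standard offset (UTC−12:00), 08:23 UTC − 12h = 20:23 Oreth District standard time (rolling into the previous day, 13 March 2023).
The standard-time date in Oreth District, March 13, 2023, does not fall between 2 October 2022 and 26 February 2023, so daylight saving is not in effect and Oreth District is at UTC−12:00.
08:23 UTC − 12h = 20:23 Oreth District (rolling into the previous day, 13 March 2023).

20:23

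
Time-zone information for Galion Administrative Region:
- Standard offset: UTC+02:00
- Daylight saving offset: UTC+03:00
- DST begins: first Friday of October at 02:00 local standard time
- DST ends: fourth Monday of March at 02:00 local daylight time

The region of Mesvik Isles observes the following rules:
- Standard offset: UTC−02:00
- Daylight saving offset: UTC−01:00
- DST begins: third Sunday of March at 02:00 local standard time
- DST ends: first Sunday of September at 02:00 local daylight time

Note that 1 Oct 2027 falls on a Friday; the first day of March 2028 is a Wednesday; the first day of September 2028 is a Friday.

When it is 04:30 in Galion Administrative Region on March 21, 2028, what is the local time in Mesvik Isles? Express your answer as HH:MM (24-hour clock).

00:30

1 October 2027 is a Friday, so the first Friday is October 1.
1 March 2028 is a Wednesday, so the first Monday is March 6 and the fourth is March 27.
March 21, 2028 lies within the daylight-saving period (1 October 2027 – 27 March 2028), so Galion Administrative Region is on daylight time, UTC+03:00.
04:30 Galion Administrative Region − 3h = 01:30 UTC.
1 March 2028 is a Wednesday, so the first Sunday is March 5 and the third is March 19.
1 September 2028 is a Friday, so the first Sunday is September 3.
At the standard offset (UTC−02:00), 01:30 UTC − 2h = 23:30 Mesvik Isles standard time (rolling into the previous day, 20 March 2028).
The standard-time date in Mesvik Isles, March 20, 2028, lies within the daylight-saving period (19 March – 3 September), so Mesvik Isles is on daylight time, UTC−01:00.
01:30 UTC − 1h = 00:30 Mesvik Isles.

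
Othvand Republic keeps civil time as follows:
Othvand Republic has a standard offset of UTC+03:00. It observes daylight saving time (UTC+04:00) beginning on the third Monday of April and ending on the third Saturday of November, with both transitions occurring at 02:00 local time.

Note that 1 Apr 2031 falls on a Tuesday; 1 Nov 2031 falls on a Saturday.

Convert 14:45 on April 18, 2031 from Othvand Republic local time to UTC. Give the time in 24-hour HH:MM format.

1 April 2031 is a Tuesday, so the first Monday is April 7 and the third is April 21.
1 November 2031 is a Saturday, so the first Saturday is November 1 and the third is November 15.
April 18, 2031 is outside the daylight-saving period (21 April – 15 November), so Othvand Republic is on standard time, UTC+03:00.
14:45 local − 3h = 11:45 UTC.

11:45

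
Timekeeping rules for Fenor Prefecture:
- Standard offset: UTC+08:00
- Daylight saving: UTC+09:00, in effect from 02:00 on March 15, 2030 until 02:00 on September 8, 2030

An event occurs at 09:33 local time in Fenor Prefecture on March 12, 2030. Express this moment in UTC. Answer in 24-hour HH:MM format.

01:33

March 12, 2030 does not fall between 15 March and 8 September, so daylight saving is not in effect and Fenor Prefecture is at UTC+08:00.
09:33 local − 8h = 01:33 UTC.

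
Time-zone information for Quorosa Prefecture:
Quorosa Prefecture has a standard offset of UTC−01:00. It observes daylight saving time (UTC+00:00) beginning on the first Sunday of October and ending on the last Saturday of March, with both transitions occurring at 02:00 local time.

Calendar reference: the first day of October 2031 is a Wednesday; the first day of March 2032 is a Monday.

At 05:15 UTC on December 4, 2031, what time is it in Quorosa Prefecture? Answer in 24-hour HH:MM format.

1 October 2031 is a Wednesday, so the first Sunday is October 5.
1 March 2032 is a Monday, so Saturdays fall on 6, 13, 20, 27; the last is March 27.
At the standard offset (UTC−01:00), 05:15 UTC − 1h = 04:15 Quorosa Prefecture standard time.
The standard-time date in Quorosa Prefecture, December 4, 2031, falls between 5 October 2031 and 27 March 2032, so daylight saving is in effect and Quorosa Prefecture is at UTC+00:00.
05:15 UTC + 0h = 05:15 local.

05:15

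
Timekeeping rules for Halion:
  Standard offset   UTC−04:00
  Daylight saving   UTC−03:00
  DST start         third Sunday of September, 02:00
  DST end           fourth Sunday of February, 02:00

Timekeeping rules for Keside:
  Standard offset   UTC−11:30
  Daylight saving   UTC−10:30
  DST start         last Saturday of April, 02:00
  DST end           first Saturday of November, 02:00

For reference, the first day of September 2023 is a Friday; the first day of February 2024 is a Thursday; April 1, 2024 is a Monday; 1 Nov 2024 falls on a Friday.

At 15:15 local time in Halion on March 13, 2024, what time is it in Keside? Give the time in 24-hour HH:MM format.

1 September 2023 is a Friday, so the first Sunday is September 3 and the third is September 17.
1 February 2024 is a Thursday, so the first Sunday is February 4 and the fourth is February 25.
March 13, 2024 is outside the daylight-saving period (17 September 2023 – 25 February 2024), so Halion is on standard time, UTC−04:00.
15:15 Halion + 4h = 19:15 UTC.
1 April 2024 is a Monday, so Saturdays fall on 6, 13, 20, 27; the last is April 27.
1 November 2024 is a Friday, so the first Saturday is November 2.
At the standard offset (UTC−11:30), 19:15 UTC − 11h30m = 07:45 Keside standard time.
Daylight saving runs 27 April – 2 November; the standard-time date in Keside, March 13, 2024, is outside that window, so Keside is on standard time at UTC−11:30.
19:15 UTC − 11h30m = 07:45 Keside.

07:45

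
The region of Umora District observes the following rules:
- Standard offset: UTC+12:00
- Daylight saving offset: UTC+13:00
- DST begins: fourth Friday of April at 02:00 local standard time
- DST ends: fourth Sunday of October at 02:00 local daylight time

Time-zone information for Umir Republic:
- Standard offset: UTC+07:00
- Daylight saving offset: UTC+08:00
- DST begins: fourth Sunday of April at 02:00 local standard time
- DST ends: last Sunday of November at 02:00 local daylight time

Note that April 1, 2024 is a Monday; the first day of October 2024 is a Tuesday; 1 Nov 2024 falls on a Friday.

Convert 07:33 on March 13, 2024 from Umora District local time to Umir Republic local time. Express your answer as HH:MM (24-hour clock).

02:33

1 April 2024 is a Monday, so the first Friday is April 5 and the fourth is April 26.
1 October 2024 is a Tuesday, so the first Sunday is October 6 and the fourth is October 27.
March 13, 2024 is outside the daylight-saving period (26 April – 27 October), so Umora District is on standard time, UTC+12:00.
07:33 Umora District − 12h = 19:33 UTC (rolling into the previous day, 12 March 2024).
1 April 2024 is a Monday, so the first Sunday is April 7 and the fourth is April 28.
1 November 2024 is a Friday, so Sundays fall on 3, 10, 17, 24; the last is November 24.
At the standard offset (UTC+07:00), 19:33 UTC + 7h = 02:33 Umir Republic standard time (rolling into the next day, 13 March 2024).
Daylight saving runs 28 April – 24 November; the standard-time date in Umir Republic, March 13, 2024, is outside that window, so Umir Republic is on standard time at UTC+07:00.
19:33 UTC + 7h = 02:33 Umir Republic (rolling into the next day, 13 March 2024).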